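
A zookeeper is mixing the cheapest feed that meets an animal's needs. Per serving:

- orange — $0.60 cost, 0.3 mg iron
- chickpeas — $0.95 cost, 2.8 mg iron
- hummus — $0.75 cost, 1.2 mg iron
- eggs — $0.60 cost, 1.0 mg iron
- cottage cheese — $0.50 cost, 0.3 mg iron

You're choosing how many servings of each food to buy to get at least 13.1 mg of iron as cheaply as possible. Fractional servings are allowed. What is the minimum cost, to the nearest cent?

$4.44

Cost per mg of iron: chickpeas $0.3393, eggs $0.6000, hummus $0.6250, cottage cheese $1.6667, orange $2.0000.
With no serving limits, use only chickpeas: 13.1 mg / 2.8 mg = 4.679 servings × $0.95 = $4.44.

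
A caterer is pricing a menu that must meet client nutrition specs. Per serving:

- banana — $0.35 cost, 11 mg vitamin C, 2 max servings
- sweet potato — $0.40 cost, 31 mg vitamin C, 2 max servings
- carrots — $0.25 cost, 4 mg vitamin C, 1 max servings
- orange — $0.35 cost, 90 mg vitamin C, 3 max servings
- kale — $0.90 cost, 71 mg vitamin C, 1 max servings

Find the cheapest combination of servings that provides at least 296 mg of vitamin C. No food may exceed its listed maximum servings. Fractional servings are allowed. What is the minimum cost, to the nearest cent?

$1.38

Cost per mg of vitamin C: orange $0.0039, kale $0.0127, sweet potato $0.0129, banana $0.0318, carrots $0.0625.
Take 3 servings of orange: +270.0 mg vitamin C for $1.05 (total $1.05, still need 26.0 mg).
Take 0.3662 servings of kale: +26.0 mg vitamin C for $0.33 (total $1.38, still need 0.0 mg).
Filling from the cheapest source first is optimal under one linear minimum: $1.38.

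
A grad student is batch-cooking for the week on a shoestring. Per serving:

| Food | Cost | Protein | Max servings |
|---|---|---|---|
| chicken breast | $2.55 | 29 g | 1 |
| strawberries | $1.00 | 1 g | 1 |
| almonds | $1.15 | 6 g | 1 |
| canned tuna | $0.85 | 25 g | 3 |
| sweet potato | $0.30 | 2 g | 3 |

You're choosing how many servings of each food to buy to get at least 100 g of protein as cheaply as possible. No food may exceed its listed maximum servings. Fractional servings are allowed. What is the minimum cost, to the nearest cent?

Cost per g of protein: canned tuna $0.0340, chicken breast $0.0879, sweet potato $0.1500, almonds $0.1917, strawberries $1.0000.
Take 3 servings of canned tuna: +75.0 g protein for $2.55 (total $2.55, still need 25.0 g).
Take 0.8621 servings of chicken breast: +25.0 g protein for $2.20 (total $4.75, still need 0.0 g).
Filling from the cheapest source first is optimal under one linear minimum: $4.75.

$4.75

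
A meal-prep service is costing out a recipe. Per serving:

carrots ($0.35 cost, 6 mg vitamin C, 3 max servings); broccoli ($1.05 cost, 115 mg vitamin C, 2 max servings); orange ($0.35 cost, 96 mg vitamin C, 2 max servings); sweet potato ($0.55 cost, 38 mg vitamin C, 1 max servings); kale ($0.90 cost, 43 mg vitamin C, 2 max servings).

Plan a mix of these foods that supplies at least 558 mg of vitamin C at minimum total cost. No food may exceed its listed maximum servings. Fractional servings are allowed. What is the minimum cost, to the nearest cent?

$5.85

Cost per mg of vitamin C: orange $0.0036, broccoli $0.0091, sweet potato $0.0145, kale $0.0209, carrots $0.0583.
Take 2 servings of orange: +192.0 mg vitamin C for $0.70 (total $0.70, still need 366.0 mg).
Take 2 servings of broccoli: +230.0 mg vitamin C for $2.10 (total $2.80, still need 136.0 mg).
Take 1 serving of sweet potato: +38.0 mg vitamin C for $0.55 (total $3.35, still need 98.0 mg).
Take 2 servings of kale: +86.0 mg vitamin C for $1.80 (total $5.15, still need 12.0 mg).
Take 2 servings of carrots: +12.0 mg vitamin C for $0.70 (total $5.85, still need 0.0 mg).
Filling from the cheapest source first is optimal under one linear minimum: $5.85.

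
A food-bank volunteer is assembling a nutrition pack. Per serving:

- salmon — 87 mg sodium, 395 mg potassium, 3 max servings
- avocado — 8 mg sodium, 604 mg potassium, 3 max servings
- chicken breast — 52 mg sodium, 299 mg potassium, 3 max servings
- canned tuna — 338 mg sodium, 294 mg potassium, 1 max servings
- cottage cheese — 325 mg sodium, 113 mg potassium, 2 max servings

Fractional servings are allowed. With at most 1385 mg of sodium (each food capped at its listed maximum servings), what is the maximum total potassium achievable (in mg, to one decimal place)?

4398.7 mg

Potassium per mg sodium: avocado 75.5, chicken breast 5.75, salmon 4.54, canned tuna 0.8698, cottage cheese 0.3477.
Take 3 servings of avocado: uses 24 mg sodium, +1812.0 mg potassium (running total 1812.0 mg).
Take 3 servings of chicken breast: uses 156 mg sodium, +897.0 mg potassium (running total 2709.0 mg).
Take 3 servings of salmon: uses 261 mg sodium, +1185.0 mg potassium (running total 3894.0 mg).
Take 1 serving of canned tuna: uses 338 mg sodium, +294.0 mg potassium (running total 4188.0 mg).
Take 1.865 servings of cottage cheese: uses 606 mg sodium, +210.7 mg potassium (running total 4398.7 mg).
Greedy by best ratio exhausts the sodium allowance optimally: 4398.7 mg.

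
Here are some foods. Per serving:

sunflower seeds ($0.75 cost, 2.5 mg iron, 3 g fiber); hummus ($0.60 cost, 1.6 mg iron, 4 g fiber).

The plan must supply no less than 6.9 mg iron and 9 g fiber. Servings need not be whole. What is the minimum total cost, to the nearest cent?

For a min-cost LP with two ≥-constraints, a basic feasible solution has at most two positive variables.
sunflower seeds only: max(6.9/2.5, 9/3) = 3 servings → $2.25.
hummus only: max(6.9/1.6, 9/4) = 4.312 servings → $2.59.
sunflower seeds + hummus with both tight: 2.538 servings and 0.3462 servings → $2.11.
Cheapest feasible corner: $2.11.

$2.11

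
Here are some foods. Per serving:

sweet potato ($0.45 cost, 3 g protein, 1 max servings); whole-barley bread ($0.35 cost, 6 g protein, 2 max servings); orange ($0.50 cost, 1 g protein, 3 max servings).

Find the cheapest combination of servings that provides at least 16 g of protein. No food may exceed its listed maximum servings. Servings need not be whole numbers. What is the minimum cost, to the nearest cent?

Cost per g of protein: whole-barley bread $0.0583, sweet potato $0.1500, orange $0.5000.
Take 2 servings of whole-barley bread: +12.0 g protein for $0.70 (total $0.70, still need 4.0 g).
Take 1 serving of sweet potato: +3.0 g protein for $0.45 (total $1.15, still need 1.0 g).
Take 1 serving of orange: +1.0 g protein for $0.50 (total $1.65, still need 0.0 g).
Filling from the cheapest source first is optimal under one linear minimum: $1.65.

$1.65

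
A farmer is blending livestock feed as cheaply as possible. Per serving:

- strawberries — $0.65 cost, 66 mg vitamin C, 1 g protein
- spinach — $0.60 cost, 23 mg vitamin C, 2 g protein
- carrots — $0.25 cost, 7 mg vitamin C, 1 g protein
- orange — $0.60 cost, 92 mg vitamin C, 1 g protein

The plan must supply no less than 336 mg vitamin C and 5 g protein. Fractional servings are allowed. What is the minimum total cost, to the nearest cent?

$2.49

strawberries only: max(336/66, 5/1) = 5.091 servings → $3.31.
spinach only: max(336/23, 5/2) = 14.61 servings → $8.77.
carrots only: max(336/7, 5/1) = 48 servings → $12.00.
orange only: max(336/92, 5/1) = 5 servings → $3.00.
strawberries + spinach: intersection lies outside the first quadrant.
strawberries + carrots: the both-tight solution has a negative serving — not a feasible corner.
strawberries + orange with both tight: 4.769 servings and 0.2308 servings → $3.24.
spinach + carrots with both targets exact would need a negative amount; discard.
spinach + orange with both tight: 0.7702 servings and 3.46 servings → $2.54.
carrots + orange with both tight: 1.459 servings and 3.541 servings → $2.49.
So the least-cost plan costs $2.49.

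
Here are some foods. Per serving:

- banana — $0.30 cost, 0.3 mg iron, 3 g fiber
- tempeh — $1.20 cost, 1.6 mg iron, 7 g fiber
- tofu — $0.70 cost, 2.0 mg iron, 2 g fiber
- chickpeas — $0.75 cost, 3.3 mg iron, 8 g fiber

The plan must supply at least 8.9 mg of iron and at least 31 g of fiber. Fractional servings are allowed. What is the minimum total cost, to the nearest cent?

A basic optimal solution has at most two foods positive. Try each food alone and each pair with both targets met exactly.
banana only: max(8.9/0.3, 31/3) = 29.67 servings → $8.90.
tempeh only: max(8.9/1.6, 31/7) = 5.562 servings → $6.67.
tofu only: max(8.9/2.0, 31/2) = 15.5 servings → $10.85.
chickpeas only: max(8.9/3.3, 31/8) = 3.875 servings → $2.91.
banana + tempeh with both targets exact would need a negative amount; discard.
banana + tofu with both tight: 8.185 servings and 3.222 servings → $4.71.
banana + chickpeas with both tight: 4.147 servings and 2.32 servings → $2.98.
tempeh + tofu with both tight: 4.093 servings and 1.176 servings → $5.73.
tempeh + chickpeas with both tight: 3.019 servings and 1.233 servings → $4.55.
tofu + chickpeas: the both-tight solution has a negative serving — not a feasible corner.
Cheapest feasible corner: $2.91.

$2.91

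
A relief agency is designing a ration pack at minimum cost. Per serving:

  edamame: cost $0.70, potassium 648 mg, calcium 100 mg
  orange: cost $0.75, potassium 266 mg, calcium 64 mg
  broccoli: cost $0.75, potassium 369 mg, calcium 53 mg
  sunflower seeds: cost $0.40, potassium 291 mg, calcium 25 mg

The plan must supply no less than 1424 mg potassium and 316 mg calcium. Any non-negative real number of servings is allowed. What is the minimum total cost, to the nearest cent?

$2.21

edamame only: max(1424/648, 316/100) = 3.16 servings → $2.21.
orange only: max(1424/266, 316/64) = 5.353 servings → $4.02.
broccoli only: max(1424/369, 316/53) = 5.962 servings → $4.47.
sunflower seeds only: max(1424/291, 316/25) = 12.64 servings → $5.06.
edamame + orange with both tight: 0.4761 servings and 4.194 servings → $3.48.
edamame + broccoli: intersection lies outside the first quadrant.
edamame + sunflower seeds: intersection lies outside the first quadrant.
orange + broccoli with both tight: 4.321 servings and 0.7439 servings → $3.80.
orange + sunflower seeds with both tight: 4.707 servings and 0.5913 servings → $3.77.
broccoli + sunflower seeds: intersection lies outside the first quadrant.
The minimum over all feasible corners is $2.21.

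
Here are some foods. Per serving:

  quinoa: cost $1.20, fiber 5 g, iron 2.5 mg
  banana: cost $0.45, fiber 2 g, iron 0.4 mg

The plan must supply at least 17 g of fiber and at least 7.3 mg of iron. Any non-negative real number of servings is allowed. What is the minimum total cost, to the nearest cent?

quinoa only: max(17/5, 7.3/2.5) = 3.4 servings → $4.08.
banana only: max(17/2, 7.3/0.4) = 18.25 servings → $8.21.
quinoa + banana with both tight: 2.6 servings and 2 servings → $4.02.
So the least-cost plan costs $4.02.

$4.02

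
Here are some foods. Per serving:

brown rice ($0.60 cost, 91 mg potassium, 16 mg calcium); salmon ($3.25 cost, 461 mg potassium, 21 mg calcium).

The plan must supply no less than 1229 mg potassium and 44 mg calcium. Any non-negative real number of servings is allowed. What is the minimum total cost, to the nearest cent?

$8.10

This is a tiny linear program; its minimum lies at a vertex of the feasible set. List the vertices and price them.
brown rice only: max(1229/91, 44/16) = 13.51 servings → $8.10.
salmon only: max(1229/461, 44/21) = 2.666 servings → $8.66.
brown rice + salmon: intersection lies outside the first quadrant.
Cheapest feasible corner: $8.10.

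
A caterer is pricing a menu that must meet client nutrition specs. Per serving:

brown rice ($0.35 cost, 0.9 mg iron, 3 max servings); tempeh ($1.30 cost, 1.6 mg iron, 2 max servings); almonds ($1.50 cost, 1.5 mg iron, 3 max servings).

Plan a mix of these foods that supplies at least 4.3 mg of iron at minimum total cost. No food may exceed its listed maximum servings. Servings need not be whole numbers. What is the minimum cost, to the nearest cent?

$2.35

Cost per mg of iron: brown rice $0.3889, tempeh $0.8125, almonds $1.0000.
Take 3 servings of brown rice: +2.7 mg iron for $1.05 (total $1.05, still need 1.6 mg).
Take 1 serving of tempeh: +1.6 mg iron for $1.30 (total $2.35, still need 0.0 mg).
Filling from the cheapest source first is optimal under one linear minimum: $2.35.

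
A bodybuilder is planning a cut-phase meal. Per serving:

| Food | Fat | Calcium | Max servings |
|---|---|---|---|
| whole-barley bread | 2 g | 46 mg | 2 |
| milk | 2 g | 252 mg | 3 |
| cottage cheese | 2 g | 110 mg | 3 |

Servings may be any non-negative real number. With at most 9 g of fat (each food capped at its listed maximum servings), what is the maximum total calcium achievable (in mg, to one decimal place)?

921.0 mg

Calcium per g fat: milk 126, cottage cheese 55, whole-barley bread 23.
Take 3 servings of milk: uses 6 g fat, +756.0 mg calcium (running total 756.0 mg).
Take 1.5 servings of cottage cheese: uses 3 g fat, +165.0 mg calcium (running total 921.0 mg).
Greedy by best ratio exhausts the fat allowance optimally: 921.0 mg.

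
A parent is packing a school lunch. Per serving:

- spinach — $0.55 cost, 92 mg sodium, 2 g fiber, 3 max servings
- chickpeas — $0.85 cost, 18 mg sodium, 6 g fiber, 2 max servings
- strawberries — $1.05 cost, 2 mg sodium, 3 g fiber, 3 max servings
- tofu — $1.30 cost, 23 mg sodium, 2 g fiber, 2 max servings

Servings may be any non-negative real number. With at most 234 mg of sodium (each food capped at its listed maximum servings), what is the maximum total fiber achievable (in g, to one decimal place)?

Fiber per mg sodium: strawberries 1.5, chickpeas 0.3333, tofu 0.08696, spinach 0.02174.
Take 3 servings of strawberries: uses 6 mg sodium, +9.0 g fiber (running total 9.0 g).
Take 2 servings of chickpeas: uses 36 mg sodium, +12.0 g fiber (running total 21.0 g).
Take 2 servings of tofu: uses 46 mg sodium, +4.0 g fiber (running total 25.0 g).
Take 1.587 servings of spinach: uses 146 mg sodium, +3.2 g fiber (running total 28.2 g).
Greedy by best ratio exhausts the sodium allowance optimally: 28.2 g.

28.2 g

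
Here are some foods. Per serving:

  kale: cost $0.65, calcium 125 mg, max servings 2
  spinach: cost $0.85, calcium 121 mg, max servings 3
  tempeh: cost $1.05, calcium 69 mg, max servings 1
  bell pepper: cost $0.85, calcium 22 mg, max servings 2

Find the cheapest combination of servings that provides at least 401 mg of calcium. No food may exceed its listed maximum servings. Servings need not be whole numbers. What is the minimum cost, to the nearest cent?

Cost per mg of calcium: kale $0.0052, spinach $0.0070, tempeh $0.0152, bell pepper $0.0386.
Take 2 servings of kale: +250.0 mg calcium for $1.30 (total $1.30, still need 151.0 mg).
Take 1.248 servings of spinach: +151.0 mg calcium for $1.06 (total $2.36, still need 0.0 mg).
Filling from the cheapest source first is optimal under one linear minimum: $2.36.

$2.36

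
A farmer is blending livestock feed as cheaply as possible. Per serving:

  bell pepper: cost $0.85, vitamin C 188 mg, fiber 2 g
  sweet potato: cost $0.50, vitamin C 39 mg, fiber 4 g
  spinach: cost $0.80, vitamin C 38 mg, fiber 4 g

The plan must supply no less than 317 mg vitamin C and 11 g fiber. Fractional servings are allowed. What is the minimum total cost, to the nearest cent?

$2.12

Two binding constraints pin down two serving amounts, so the optimal mix uses at most two foods. The candidates are each food alone (scaled to the tighter of vitamin C/fiber) and each pair with both constraints tight.
bell pepper only: max(317/188, 11/2) = 5.5 servings → $4.67.
sweet potato only: max(317/39, 11/4) = 8.128 servings → $4.06.
spinach only: max(317/38, 11/4) = 8.342 servings → $6.67.
bell pepper + sweet potato with both tight: 1.245 servings and 2.128 servings → $2.12.
bell pepper + spinach with both tight: 1.257 servings and 2.121 servings → $2.77.
sweet potato + spinach: the both-tight solution has a negative serving — not a feasible corner.
Cheapest feasible corner: $2.12.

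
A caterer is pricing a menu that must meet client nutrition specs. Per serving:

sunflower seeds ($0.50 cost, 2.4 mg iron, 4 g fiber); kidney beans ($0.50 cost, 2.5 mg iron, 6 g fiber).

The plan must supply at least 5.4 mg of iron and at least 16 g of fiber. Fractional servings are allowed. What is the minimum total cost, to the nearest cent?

sunflower seeds only: max(5.4/2.4, 16/4) = 4 servings → $2.00.
kidney beans only: max(5.4/2.5, 16/6) = 2.667 servings → $1.33.
sunflower seeds + kidney beans with both targets exact would need a negative amount; discard.
The minimum over all feasible corners is $1.33.

$1.33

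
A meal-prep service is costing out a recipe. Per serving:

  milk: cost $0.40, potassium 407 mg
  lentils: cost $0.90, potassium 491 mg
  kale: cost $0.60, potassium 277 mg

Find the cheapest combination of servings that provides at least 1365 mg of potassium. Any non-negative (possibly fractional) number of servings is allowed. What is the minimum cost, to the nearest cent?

$1.34

Cost per mg of potassium: milk $0.0010, lentils $0.0018, kale $0.0022.
With no serving limits, use only milk: 1365 mg / 407 mg = 3.354 servings × $0.40 = $1.34.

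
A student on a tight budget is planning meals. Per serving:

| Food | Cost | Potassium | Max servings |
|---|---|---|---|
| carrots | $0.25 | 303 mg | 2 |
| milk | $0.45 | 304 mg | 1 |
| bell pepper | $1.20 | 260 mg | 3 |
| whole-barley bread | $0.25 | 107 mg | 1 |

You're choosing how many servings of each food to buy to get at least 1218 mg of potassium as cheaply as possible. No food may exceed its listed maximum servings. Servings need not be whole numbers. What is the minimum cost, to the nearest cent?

$2.13

Cost per mg of potassium: carrots $0.0008, milk $0.0015, whole-barley bread $0.0023, bell pepper $0.0046.
Take 2 servings of carrots: +606.0 mg potassium for $0.50 (total $0.50, still need 612.0 mg).
Take 1 serving of milk: +304.0 mg potassium for $0.45 (total $0.95, still need 308.0 mg).
Take 1 serving of whole-barley bread: +107.0 mg potassium for $0.25 (total $1.20, still need 201.0 mg).
Take 0.7731 servings of bell pepper: +201.0 mg potassium for $0.93 (total $2.13, still need 0.0 mg).
Filling from the cheapest source first is optimal under one linear minimum: $2.13.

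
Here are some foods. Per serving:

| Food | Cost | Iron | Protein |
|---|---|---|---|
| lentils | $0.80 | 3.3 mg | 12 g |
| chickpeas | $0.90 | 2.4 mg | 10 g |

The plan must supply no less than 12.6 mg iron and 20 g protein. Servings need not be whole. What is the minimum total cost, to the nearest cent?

$3.05

This is a tiny linear program; its minimum lies at a vertex of the feasible set. List the vertices and price them.
lentils only: max(12.6/3.3, 20/12) = 3.818 servings → $3.05.
chickpeas only: max(12.6/2.4, 20/10) = 5.25 servings → $4.72.
lentils + chickpeas: the both-tight solution has a negative serving — not a feasible corner.
Cheapest feasible corner: $3.05.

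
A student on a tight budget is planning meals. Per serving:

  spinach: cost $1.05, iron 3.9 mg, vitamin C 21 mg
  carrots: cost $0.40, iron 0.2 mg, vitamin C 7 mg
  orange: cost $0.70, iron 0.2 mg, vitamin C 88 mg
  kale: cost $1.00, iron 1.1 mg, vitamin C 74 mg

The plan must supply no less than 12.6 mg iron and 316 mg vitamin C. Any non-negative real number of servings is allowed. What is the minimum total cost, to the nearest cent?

$5.24

For a min-cost LP with two ≥-constraints, a basic feasible solution has at most two positive variables.
spinach only: max(12.6/3.9, 316/21) = 15.05 servings → $15.80.
carrots only: max(12.6/0.2, 316/7) = 63 servings → $25.20.
orange only: max(12.6/0.2, 316/88) = 63 servings → $44.10.
kale only: max(12.6/1.1, 316/74) = 11.45 servings → $11.45.
spinach + carrots with both tight: 1.082 servings and 41.9 servings → $17.89.
spinach + orange with both tight: 3.084 servings and 2.855 servings → $5.24.
spinach + kale with both tight: 2.203 servings and 3.645 servings → $5.96.
carrots + orange: intersection lies outside the first quadrant.
carrots + kale: the both-tight solution has a negative serving — not a feasible corner.
orange + kale: intersection lies outside the first quadrant.
Cheapest feasible corner: $5.24.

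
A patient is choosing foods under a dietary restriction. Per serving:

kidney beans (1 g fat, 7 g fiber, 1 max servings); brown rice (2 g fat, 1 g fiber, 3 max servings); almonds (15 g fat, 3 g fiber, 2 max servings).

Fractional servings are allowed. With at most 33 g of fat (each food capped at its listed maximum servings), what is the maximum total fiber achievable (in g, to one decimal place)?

Fiber per g fat: kidney beans 7, brown rice 0.5, almonds 0.2.
Take 1 serving of kidney beans: uses 1 g fat, +7.0 g fiber (running total 7.0 g).
Take 3 servings of brown rice: uses 6 g fat, +3.0 g fiber (running total 10.0 g).
Take 1.733 servings of almonds: uses 26 g fat, +5.2 g fiber (running total 15.2 g).
Filling greedily by fiber-per-g fat is optimal for one linear limit, giving 15.2 g.

15.2 g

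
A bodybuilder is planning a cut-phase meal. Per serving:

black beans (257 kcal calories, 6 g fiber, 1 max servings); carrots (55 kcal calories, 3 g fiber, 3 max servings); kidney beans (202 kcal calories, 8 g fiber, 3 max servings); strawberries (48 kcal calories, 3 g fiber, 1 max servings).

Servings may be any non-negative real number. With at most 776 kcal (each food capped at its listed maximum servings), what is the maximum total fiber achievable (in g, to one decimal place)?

Fiber per kcal: strawberries 0.0625, carrots 0.05455, kidney beans 0.0396, black beans 0.02335.
Take 1 serving of strawberries: uses 48 kcal, +3.0 g fiber (running total 3.0 g).
Take 3 servings of carrots: uses 165 kcal, +9.0 g fiber (running total 12.0 g).
Take 2.787 servings of kidney beans: uses 563 kcal, +22.3 g fiber (running total 34.3 g).
Filling greedily by fiber-per-kcal is optimal for one linear limit, giving 34.3 g.

34.3 g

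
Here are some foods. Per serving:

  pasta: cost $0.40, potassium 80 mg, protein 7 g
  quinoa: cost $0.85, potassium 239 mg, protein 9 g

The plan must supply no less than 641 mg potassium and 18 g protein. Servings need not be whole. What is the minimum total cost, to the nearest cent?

$2.28

Two binding constraints pin down two serving amounts, so the optimal mix uses at most two foods. The candidates are each food alone (scaled to the tighter of potassium/protein) and each pair with both constraints tight.
pasta only: max(641/80, 18/7) = 8.012 servings → $3.21.
quinoa only: max(641/239, 18/9) = 2.682 servings → $2.28.
pasta + quinoa: intersection lies outside the first quadrant.
Cheapest feasible corner: $2.28.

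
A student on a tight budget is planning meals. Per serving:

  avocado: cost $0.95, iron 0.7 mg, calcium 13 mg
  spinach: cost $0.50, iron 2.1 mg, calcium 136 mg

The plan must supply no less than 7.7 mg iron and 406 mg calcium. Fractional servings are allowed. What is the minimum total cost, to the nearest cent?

$1.83

The cheapest plan sits at a corner of the feasible region — with two constraints it uses at most two foods.
avocado only: max(7.7/0.7, 406/13) = 31.23 servings → $29.67.
spinach only: max(7.7/2.1, 406/136) = 3.667 servings → $1.83.
avocado + spinach with both tight: 2.866 servings and 2.711 servings → $4.08.
Cheapest feasible corner: $1.83.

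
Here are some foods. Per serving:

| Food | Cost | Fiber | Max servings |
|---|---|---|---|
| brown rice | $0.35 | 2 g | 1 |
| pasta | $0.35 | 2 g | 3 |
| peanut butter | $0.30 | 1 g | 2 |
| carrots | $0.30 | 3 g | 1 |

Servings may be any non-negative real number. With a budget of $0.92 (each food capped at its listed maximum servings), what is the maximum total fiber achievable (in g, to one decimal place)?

6.5 g

Fiber per dollar: carrots 10, brown rice 5.714, pasta 5.714, peanut butter 3.333.
Take 1 serving of carrots: spends $0.30, +3.0 g fiber (running total 3.0 g).
Take 1 serving of brown rice: spends $0.35, +2.0 g fiber (running total 5.0 g).
Take 0.7714 servings of pasta: spends $0.27, +1.5 g fiber (running total 6.5 g).
Greedy by best ratio exhausts the cost allowance optimally: 6.5 g.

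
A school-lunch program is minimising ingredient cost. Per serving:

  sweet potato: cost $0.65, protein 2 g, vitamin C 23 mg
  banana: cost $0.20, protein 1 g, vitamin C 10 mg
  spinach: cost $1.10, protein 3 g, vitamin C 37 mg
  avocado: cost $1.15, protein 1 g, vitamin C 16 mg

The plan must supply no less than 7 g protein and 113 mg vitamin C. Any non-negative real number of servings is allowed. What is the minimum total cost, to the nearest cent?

An LP optimum is at a vertex; with two nutrient constraints at most two foods are used. Check each candidate.
sweet potato only: max(7/2, 113/23) = 4.913 servings → $3.19.
banana only: max(7/1, 113/10) = 11.3 servings → $2.26.
spinach only: max(7/3, 113/37) = 3.054 servings → $3.36.
avocado only: max(7/1, 113/16) = 7.062 servings → $8.12.
sweet potato + banana: the both-tight solution has a negative serving — not a feasible corner.
sweet potato + spinach: the both-tight solution has a negative serving — not a feasible corner.
sweet potato + avocado: the both-tight solution has a negative serving — not a feasible corner.
banana + spinach with both targets exact would need a negative amount; discard.
banana + avocado: the both-tight solution has a negative serving — not a feasible corner.
spinach + avocado with both targets exact would need a negative amount; discard.
So the least-cost plan costs $2.26.

$2.26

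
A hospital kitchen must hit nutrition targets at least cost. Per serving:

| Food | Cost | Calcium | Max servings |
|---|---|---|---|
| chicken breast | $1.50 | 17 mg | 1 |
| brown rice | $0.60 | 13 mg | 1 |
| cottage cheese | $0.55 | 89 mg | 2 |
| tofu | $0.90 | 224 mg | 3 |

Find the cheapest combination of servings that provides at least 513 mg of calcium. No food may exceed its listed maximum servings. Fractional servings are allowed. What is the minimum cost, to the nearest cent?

$2.06

Cost per mg of calcium: tofu $0.0040, cottage cheese $0.0062, brown rice $0.0462, chicken breast $0.0882.
Take 2.29 servings of tofu: +513.0 mg calcium for $2.06 (total $2.06, still need 0.0 mg).
Filling from the cheapest source first is optimal under one linear minimum: $2.06.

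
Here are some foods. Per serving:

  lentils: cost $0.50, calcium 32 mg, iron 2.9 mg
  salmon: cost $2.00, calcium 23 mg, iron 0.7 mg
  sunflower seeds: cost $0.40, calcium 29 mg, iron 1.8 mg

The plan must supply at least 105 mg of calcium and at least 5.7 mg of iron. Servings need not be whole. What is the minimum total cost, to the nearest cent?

$1.45

An LP optimum is at a vertex; with two nutrient constraints at most two foods are used. Check each candidate.
lentils only: max(105/32, 5.7/2.9) = 3.281 servings → $1.64.
salmon only: max(105/23, 5.7/0.7) = 8.143 servings → $16.29.
sunflower seeds only: max(105/29, 5.7/1.8) = 3.621 servings → $1.45.
lentils + salmon with both tight: 1.3 servings and 2.756 servings → $6.16.
lentils + sunflower seeds: the both-tight solution has a negative serving — not a feasible corner.
salmon + sunflower seeds with both tight: 1.123 servings and 2.73 servings → $3.34.
The minimum over all feasible corners is $1.45.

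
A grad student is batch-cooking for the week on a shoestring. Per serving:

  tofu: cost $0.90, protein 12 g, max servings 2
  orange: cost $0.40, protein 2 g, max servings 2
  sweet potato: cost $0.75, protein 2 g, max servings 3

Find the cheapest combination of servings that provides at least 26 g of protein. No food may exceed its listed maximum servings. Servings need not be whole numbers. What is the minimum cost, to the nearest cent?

Cost per g of protein: tofu $0.0750, orange $0.2000, sweet potato $0.3750.
Take 2 servings of tofu: +24.0 g protein for $1.80 (total $1.80, still need 2.0 g).
Take 1 serving of orange: +2.0 g protein for $0.40 (total $2.20, still need 0.0 g).
Filling from the cheapest source first is optimal under one linear minimum: $2.20.

$2.20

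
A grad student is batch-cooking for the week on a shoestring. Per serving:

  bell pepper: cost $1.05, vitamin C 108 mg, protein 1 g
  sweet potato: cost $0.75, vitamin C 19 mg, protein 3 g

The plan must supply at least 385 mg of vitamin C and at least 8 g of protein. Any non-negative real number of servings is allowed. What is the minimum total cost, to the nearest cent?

bell pepper only: max(385/108, 8/1) = 8 servings → $8.40.
sweet potato only: max(385/19, 8/3) = 20.26 servings → $15.20.
bell pepper + sweet potato with both tight: 3.289 servings and 1.57 servings → $4.63.
Cheapest feasible corner: $4.63.

$4.63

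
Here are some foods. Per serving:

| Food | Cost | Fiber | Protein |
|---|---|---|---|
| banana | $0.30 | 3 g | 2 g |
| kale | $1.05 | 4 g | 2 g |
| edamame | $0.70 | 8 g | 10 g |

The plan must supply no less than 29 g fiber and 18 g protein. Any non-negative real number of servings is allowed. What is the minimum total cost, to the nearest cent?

At the optimum either one food covers both requirements or two foods hit both targets exactly; no other combination can be cheaper.
banana only: max(29/3, 18/2) = 9.667 servings → $2.90.
kale only: max(29/4, 18/2) = 9 servings → $9.45.
edamame only: max(29/8, 18/10) = 3.625 servings → $2.54.
banana + kale with both tight: 7 servings and 2 servings → $4.20.
banana + edamame with both targets exact would need a negative amount; discard.
kale + edamame with both tight: 6.083 servings and 0.5833 servings → $6.80.
Cheapest feasible corner: $2.54.

$2.54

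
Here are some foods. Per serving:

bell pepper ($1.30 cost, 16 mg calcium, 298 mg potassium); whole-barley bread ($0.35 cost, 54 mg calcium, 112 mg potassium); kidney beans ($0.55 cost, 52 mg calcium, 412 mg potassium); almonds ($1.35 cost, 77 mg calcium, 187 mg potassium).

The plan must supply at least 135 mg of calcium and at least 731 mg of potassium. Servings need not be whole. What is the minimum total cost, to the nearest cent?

bell pepper only: max(135/16, 731/298) = 8.438 servings → $10.97.
whole-barley bread only: max(135/54, 731/112) = 6.527 servings → $2.28.
kidney beans only: max(135/52, 731/412) = 2.596 servings → $1.43.
almonds only: max(135/77, 731/187) = 3.909 servings → $5.28.
bell pepper + whole-barley bread with both tight: 1.703 servings and 1.995 servings → $2.91.
bell pepper + kidney beans: the both-tight solution has a negative serving — not a feasible corner.
bell pepper + almonds with both tight: 1.556 servings and 1.43 servings → $3.95.
whole-barley bread + kidney beans with both tight: 1.072 servings and 1.483 servings → $1.19.
whole-barley bread + almonds: the both-tight solution has a negative serving — not a feasible corner.
kidney beans + almonds with both tight: 1.411 servings and 0.8004 servings → $1.86.
So the least-cost plan costs $1.19.

$1.19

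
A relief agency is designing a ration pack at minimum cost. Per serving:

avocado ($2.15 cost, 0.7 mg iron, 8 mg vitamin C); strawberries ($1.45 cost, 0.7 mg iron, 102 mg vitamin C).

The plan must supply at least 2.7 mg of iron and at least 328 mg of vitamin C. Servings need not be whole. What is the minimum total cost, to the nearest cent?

$5.59

avocado only: max(2.7/0.7, 328/8) = 41 servings → $88.15.
strawberries only: max(2.7/0.7, 328/102) = 3.857 servings → $5.59.
avocado + strawberries with both tight: 0.696 servings and 3.161 servings → $6.08.
The minimum over all feasible corners is $5.59.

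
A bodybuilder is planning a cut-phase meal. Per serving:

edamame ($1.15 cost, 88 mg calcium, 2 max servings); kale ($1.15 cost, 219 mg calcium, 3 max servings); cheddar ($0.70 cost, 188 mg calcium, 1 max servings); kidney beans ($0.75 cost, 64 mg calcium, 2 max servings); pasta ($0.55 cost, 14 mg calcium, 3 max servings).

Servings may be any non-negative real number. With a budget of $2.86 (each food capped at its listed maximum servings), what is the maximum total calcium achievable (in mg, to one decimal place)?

599.3 mg

Calcium per dollar: cheddar 268.6, kale 190.4, kidney beans 85.33, edamame 76.52, pasta 25.45.
Take 1 serving of cheddar: spends $0.70, +188.0 mg calcium (running total 188.0 mg).
Take 1.878 servings of kale: spends $2.16, +411.3 mg calcium (running total 599.3 mg).
Filling greedily by calcium-per-dollar is optimal for one linear limit, giving 599.3 mg.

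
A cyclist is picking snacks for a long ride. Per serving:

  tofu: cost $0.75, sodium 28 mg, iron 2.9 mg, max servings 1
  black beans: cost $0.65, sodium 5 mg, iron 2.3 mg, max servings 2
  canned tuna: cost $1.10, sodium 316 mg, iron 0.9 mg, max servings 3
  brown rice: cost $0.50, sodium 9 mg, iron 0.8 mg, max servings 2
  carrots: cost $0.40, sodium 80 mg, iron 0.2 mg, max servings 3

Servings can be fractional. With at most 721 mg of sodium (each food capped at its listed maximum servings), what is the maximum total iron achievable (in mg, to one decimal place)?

11.0 mg

Iron per mg sodium: black beans 0.46, tofu 0.1036, brown rice 0.08889, canned tuna 0.002848, carrots 0.0025.
Take 2 servings of black beans: uses 10 mg sodium, +4.6 mg iron (running total 4.6 mg).
Take 1 serving of tofu: uses 28 mg sodium, +2.9 mg iron (running total 7.5 mg).
Take 2 servings of brown rice: uses 18 mg sodium, +1.6 mg iron (running total 9.1 mg).
Take 2.104 servings of canned tuna: uses 665 mg sodium, +1.9 mg iron (running total 11.0 mg).
Greedy by best ratio exhausts the sodium allowance optimally: 11.0 mg.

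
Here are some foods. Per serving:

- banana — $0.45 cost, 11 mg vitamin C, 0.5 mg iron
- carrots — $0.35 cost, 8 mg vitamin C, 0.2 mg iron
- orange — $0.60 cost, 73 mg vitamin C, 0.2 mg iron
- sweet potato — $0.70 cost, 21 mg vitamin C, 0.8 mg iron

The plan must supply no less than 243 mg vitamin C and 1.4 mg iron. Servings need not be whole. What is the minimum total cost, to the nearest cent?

For a min-cost LP with two ≥-constraints, a basic feasible solution has at most two positive variables.
banana only: max(243/11, 1.4/0.5) = 22.09 servings → $9.94.
carrots only: max(243/8, 1.4/0.2) = 30.38 servings → $10.63.
orange only: max(243/73, 1.4/0.2) = 7 servings → $4.20.
sweet potato only: max(243/21, 1.4/0.8) = 11.57 servings → $8.10.
banana + carrots: intersection lies outside the first quadrant.
banana + orange with both tight: 1.563 servings and 3.093 servings → $2.56.
banana + sweet potato: the both-tight solution has a negative serving — not a feasible corner.
carrots + orange with both tight: 4.123 servings and 2.877 servings → $3.17.
carrots + sweet potato with both targets exact would need a negative amount; discard.
orange + sweet potato with both tight: 3.044 servings and 0.9889 servings → $2.52.
So the least-cost plan costs $2.52.

$2.52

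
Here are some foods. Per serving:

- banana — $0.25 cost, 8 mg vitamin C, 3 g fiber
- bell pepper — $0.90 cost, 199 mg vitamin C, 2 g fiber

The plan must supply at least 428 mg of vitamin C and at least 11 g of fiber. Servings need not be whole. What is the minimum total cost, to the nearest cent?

$2.43

With two linear requirements the optimum uses one or two foods; enumerate the corners.
banana only: max(428/8, 11/3) = 53.5 servings → $13.38.
bell pepper only: max(428/199, 11/2) = 5.5 servings → $4.95.
banana + bell pepper with both tight: 2.294 servings and 2.059 servings → $2.43.
The minimum over all feasible corners is $2.43.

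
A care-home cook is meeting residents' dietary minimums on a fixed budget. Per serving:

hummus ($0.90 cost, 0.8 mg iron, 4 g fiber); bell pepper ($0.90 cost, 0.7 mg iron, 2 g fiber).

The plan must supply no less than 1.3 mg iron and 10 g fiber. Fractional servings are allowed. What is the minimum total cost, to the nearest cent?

$2.25

At the optimum either one food covers both requirements or two foods hit both targets exactly; no other combination can be cheaper.
hummus only: max(1.3/0.8, 10/4) = 2.5 servings → $2.25.
bell pepper only: max(1.3/0.7, 10/2) = 5 servings → $4.50.
hummus + bell pepper: the both-tight solution has a negative serving — not a feasible corner.
Cheapest feasible corner: $2.25.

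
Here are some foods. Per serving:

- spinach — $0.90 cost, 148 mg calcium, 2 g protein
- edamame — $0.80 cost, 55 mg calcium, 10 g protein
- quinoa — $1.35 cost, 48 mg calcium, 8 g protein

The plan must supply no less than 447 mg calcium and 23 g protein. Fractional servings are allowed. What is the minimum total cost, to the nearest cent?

Minimising a linear cost over {calcium ≥ 447, protein ≥ 23, servings ≥ 0} — the optimum is at a vertex, using one or two foods.
spinach only: max(447/148, 23/2) = 11.5 servings → $10.35.
edamame only: max(447/55, 23/10) = 8.127 servings → $6.50.
quinoa only: max(447/48, 23/8) = 9.312 servings → $12.57.
spinach + edamame with both tight: 2.339 servings and 1.832 servings → $3.57.
spinach + quinoa with both tight: 2.272 servings and 2.307 servings → $5.16.
edamame + quinoa with both targets exact would need a negative amount; discard.
The minimum over all feasible corners is $3.57.

$3.57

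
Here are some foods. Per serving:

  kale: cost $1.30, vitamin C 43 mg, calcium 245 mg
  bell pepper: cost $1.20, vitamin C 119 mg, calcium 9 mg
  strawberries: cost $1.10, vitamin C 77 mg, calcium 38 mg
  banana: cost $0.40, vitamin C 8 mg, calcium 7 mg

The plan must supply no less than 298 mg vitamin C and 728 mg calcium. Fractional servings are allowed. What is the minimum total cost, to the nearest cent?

$5.53

For a min-cost LP with two ≥-constraints, a basic feasible solution has at most two positive variables.
kale only: max(298/43, 728/245) = 6.93 servings → $9.01.
bell pepper only: max(298/119, 728/9) = 80.89 servings → $97.07.
strawberries only: max(298/77, 728/38) = 19.16 servings → $21.07.
banana only: max(298/8, 728/7) = 104 servings → $41.60.
kale + bell pepper with both tight: 2.918 servings and 1.45 servings → $5.53.
kale + strawberries with both tight: 2.596 servings and 2.42 servings → $6.04.
kale + banana with both tight: 2.253 servings and 25.14 servings → $12.98.
bell pepper + strawberries with both targets exact would need a negative amount; discard.
bell pepper + banana with both targets exact would need a negative amount; discard.
strawberries + banana: the both-tight solution has a negative serving — not a feasible corner.
So the least-cost plan costs $5.53.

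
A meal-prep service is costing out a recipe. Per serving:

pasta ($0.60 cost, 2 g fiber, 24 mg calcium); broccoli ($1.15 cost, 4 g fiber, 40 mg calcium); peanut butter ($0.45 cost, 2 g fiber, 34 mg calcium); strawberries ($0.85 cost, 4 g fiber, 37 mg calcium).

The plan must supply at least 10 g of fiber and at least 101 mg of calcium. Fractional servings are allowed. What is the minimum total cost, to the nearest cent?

For a min-cost LP with two ≥-constraints, a basic feasible solution has at most two positive variables.
pasta only: max(10/2, 101/24) = 5 servings → $3.00.
broccoli only: max(10/4, 101/40) = 2.525 servings → $2.90.
peanut butter only: max(10/2, 101/34) = 5 servings → $2.25.
strawberries only: max(10/4, 101/37) = 2.73 servings → $2.32.
pasta + broccoli with both tight: 0.25 servings and 2.375 servings → $2.88.
pasta + peanut butter: the both-tight solution has a negative serving — not a feasible corner.
pasta + strawberries with both tight: 1.545 servings and 1.727 servings → $2.40.
broccoli + peanut butter with both tight: 2.464 servings and 0.07143 servings → $2.87.
broccoli + strawberries: the both-tight solution has a negative serving — not a feasible corner.
peanut butter + strawberries with both tight: 0.5484 servings and 2.226 servings → $2.14.
The minimum over all feasible corners is $2.14.

$2.14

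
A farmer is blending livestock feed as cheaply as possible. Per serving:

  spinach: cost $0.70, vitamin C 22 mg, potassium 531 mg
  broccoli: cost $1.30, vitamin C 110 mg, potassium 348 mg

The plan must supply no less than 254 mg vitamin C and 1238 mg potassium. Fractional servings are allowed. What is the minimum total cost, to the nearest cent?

Minimising a linear cost over {vitamin C ≥ 254, potassium ≥ 1238, servings ≥ 0} — the optimum is at a vertex, using one or two foods.
spinach only: max(254/22, 1238/531) = 11.55 servings → $8.08.
broccoli only: max(254/110, 1238/348) = 3.557 servings → $4.62.
spinach + broccoli with both tight: 0.9416 servings and 2.121 servings → $3.42.
The minimum over all feasible corners is $3.42.

$3.42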